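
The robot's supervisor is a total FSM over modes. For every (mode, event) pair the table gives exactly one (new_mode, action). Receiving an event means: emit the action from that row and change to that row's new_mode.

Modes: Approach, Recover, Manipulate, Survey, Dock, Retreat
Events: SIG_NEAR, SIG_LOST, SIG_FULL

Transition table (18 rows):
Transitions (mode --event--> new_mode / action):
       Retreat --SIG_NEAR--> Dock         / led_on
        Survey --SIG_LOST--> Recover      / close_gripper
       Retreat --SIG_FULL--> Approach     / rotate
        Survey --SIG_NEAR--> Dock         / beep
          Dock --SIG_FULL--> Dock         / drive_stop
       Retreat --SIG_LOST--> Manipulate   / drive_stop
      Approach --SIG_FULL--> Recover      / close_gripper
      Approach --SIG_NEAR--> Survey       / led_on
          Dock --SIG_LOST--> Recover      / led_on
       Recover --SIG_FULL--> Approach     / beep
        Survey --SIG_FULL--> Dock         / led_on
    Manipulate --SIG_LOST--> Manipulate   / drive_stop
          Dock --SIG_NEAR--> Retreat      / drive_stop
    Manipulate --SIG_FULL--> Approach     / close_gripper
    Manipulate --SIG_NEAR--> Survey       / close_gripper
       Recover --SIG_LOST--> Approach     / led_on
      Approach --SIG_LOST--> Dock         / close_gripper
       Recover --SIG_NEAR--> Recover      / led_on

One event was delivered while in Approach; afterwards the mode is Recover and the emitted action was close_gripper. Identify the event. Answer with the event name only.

try SIG_NEAR: (Approach, SIG_NEAR) → (Survey, led_on)
try SIG_LOST: (Approach, SIG_LOST) → (Dock, close_gripper)
try SIG_FULL: (Approach, SIG_FULL) → (Recover, close_gripper)  ← matches

SIG_FULL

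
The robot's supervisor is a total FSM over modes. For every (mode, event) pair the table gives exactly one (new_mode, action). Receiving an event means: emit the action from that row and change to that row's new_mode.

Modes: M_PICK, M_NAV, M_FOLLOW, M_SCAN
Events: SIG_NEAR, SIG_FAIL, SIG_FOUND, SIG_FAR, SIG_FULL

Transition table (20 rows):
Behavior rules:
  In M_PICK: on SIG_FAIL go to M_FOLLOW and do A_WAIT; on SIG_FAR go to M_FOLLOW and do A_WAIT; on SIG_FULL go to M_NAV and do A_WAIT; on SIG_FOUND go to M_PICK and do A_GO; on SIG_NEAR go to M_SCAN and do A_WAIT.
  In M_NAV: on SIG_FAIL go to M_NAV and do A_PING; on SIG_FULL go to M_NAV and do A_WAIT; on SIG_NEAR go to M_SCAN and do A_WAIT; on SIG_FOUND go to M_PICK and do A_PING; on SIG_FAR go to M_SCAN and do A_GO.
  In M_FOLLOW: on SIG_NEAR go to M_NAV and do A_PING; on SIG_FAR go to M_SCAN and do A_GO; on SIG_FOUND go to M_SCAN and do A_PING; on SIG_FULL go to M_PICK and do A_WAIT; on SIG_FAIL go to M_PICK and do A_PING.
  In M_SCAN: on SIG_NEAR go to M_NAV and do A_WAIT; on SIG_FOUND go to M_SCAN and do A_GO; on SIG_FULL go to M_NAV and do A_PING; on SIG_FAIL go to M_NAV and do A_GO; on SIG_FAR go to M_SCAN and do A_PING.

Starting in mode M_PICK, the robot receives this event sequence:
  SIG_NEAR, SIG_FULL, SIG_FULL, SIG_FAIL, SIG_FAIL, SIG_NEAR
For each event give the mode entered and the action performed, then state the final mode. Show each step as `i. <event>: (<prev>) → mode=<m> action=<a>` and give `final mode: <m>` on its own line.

1. SIG_NEAR: (M_PICK) → mode=M_SCAN action=A_WAIT
2. SIG_FULL: (M_SCAN) → mode=M_NAV action=A_PING
3. SIG_FULL: (M_NAV) → mode=M_NAV action=A_WAIT
4. SIG_FAIL: (M_NAV) → mode=M_NAV action=A_PING
5. SIG_FAIL: (M_NAV) → mode=M_NAV action=A_PING
6. SIG_NEAR: (M_NAV) → mode=M_SCAN action=A_WAIT

final mode: M_SCAN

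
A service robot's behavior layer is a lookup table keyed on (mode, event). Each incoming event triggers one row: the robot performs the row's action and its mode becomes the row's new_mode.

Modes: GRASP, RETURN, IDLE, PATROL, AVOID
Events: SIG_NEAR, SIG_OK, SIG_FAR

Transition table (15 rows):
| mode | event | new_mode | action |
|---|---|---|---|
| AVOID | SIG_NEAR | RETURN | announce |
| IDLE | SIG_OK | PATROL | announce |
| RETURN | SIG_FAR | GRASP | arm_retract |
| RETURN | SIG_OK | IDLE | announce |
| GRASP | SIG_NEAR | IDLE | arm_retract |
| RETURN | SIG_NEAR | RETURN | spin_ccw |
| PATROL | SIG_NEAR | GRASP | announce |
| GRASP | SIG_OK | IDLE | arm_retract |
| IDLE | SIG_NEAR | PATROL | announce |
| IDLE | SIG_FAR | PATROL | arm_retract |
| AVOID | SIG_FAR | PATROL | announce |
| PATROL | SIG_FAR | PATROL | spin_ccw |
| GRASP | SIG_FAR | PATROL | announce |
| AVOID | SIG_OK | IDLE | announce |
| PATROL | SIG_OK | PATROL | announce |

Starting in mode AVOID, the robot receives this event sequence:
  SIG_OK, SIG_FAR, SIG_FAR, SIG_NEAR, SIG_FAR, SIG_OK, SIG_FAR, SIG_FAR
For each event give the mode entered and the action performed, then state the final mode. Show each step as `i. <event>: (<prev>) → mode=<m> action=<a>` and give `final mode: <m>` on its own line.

1. SIG_OK: (AVOID) → mode=IDLE action=announce
2. SIG_FAR: (IDLE) → mode=PATROL action=arm_retract
3. SIG_FAR: (PATROL) → mode=PATROL action=spin_ccw
4. SIG_NEAR: (PATROL) → mode=GRASP action=announce
5. SIG_FAR: (GRASP) → mode=PATROL action=announce
6. SIG_OK: (PATROL) → mode=PATROL action=announce
7. SIG_FAR: (PATROL) → mode=PATROL action=spin_ccw
8. SIG_FAR: (PATROL) → mode=PATROL action=spin_ccw

final mode: PATROL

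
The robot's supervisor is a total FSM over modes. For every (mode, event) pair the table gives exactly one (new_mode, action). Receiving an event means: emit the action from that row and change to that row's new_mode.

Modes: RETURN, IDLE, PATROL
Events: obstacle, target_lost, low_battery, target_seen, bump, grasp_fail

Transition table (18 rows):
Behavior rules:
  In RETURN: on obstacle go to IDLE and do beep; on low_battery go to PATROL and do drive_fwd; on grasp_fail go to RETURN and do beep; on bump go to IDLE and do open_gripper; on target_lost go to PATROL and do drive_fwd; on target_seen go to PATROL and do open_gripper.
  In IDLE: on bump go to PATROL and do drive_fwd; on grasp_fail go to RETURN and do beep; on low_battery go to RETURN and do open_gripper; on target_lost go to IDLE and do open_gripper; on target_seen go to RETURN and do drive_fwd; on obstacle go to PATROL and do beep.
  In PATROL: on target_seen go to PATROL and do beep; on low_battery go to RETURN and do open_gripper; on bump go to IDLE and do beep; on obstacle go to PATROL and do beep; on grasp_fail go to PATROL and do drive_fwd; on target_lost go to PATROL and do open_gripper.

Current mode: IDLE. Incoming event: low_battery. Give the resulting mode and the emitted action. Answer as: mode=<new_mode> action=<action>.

mode=RETURN action=open_gripper

current mode = IDLE; filter table to that mode:
  (IDLE, bump) → (PATROL, drive_fwd)
  (IDLE, grasp_fail) → (RETURN, beep)
  (IDLE, low_battery) → (RETURN, open_gripper)  ← event matches
  (IDLE, target_lost) → (IDLE, open_gripper)
  (IDLE, target_seen) → (RETURN, drive_fwd)
  (IDLE, obstacle) → (PATROL, beep)
event = low_battery selects (RETURN, open_gripper)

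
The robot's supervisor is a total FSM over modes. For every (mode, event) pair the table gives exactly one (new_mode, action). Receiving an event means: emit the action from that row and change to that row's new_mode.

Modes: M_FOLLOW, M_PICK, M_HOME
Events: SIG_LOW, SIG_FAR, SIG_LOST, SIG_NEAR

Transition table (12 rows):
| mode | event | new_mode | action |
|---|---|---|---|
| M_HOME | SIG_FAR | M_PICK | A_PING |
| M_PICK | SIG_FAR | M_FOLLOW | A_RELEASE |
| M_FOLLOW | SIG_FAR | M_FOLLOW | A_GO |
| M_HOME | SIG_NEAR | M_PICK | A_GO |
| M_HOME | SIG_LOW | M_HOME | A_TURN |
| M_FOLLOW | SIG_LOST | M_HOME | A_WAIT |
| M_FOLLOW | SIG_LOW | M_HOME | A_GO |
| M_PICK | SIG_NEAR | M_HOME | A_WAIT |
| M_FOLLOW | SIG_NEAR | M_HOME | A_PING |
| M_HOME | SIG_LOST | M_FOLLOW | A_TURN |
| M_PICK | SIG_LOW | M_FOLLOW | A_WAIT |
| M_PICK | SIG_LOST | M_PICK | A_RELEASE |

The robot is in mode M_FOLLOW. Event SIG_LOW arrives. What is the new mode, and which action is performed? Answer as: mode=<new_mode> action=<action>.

mode=M_HOME action=A_GO

current mode = M_FOLLOW; filter table to that mode:
  (M_FOLLOW, SIG_FAR) → (M_FOLLOW, A_GO)
  (M_FOLLOW, SIG_LOST) → (M_HOME, A_WAIT)
  (M_FOLLOW, SIG_LOW) → (M_HOME, A_GO)  ← event matches
  (M_FOLLOW, SIG_NEAR) → (M_HOME, A_PING)
event = SIG_LOW selects (M_HOME, A_GO)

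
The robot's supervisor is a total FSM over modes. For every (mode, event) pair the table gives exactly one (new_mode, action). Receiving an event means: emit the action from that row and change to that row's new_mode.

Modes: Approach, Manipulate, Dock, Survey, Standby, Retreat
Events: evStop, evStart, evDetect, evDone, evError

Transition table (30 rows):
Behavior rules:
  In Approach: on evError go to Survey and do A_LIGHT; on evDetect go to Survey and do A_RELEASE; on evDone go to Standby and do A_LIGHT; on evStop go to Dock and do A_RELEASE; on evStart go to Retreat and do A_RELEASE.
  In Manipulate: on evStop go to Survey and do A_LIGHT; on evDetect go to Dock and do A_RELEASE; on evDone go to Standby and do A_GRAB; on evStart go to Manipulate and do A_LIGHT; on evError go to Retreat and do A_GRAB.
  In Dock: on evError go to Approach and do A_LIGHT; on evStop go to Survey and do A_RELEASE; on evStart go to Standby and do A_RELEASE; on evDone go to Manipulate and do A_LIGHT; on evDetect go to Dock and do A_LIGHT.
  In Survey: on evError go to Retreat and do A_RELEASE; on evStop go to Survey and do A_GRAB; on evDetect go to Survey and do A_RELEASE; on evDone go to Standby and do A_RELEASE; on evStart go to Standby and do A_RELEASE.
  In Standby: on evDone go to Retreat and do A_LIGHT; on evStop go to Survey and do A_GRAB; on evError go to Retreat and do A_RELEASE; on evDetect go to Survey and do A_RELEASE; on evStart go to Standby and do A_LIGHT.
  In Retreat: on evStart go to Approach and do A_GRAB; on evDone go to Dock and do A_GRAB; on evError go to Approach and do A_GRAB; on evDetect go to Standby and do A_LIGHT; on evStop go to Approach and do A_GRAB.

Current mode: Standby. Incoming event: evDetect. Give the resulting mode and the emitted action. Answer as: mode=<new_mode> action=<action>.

current mode = Standby; filter table to that mode:
  (Standby, evDone) → (Retreat, A_LIGHT)
  (Standby, evStop) → (Survey, A_GRAB)
  (Standby, evError) → (Retreat, A_RELEASE)
  (Standby, evDetect) → (Survey, A_RELEASE)  ← event matches
  (Standby, evStart) → (Standby, A_LIGHT)
event = evDetect selects (Survey, A_RELEASE)

mode=Survey action=A_RELEASE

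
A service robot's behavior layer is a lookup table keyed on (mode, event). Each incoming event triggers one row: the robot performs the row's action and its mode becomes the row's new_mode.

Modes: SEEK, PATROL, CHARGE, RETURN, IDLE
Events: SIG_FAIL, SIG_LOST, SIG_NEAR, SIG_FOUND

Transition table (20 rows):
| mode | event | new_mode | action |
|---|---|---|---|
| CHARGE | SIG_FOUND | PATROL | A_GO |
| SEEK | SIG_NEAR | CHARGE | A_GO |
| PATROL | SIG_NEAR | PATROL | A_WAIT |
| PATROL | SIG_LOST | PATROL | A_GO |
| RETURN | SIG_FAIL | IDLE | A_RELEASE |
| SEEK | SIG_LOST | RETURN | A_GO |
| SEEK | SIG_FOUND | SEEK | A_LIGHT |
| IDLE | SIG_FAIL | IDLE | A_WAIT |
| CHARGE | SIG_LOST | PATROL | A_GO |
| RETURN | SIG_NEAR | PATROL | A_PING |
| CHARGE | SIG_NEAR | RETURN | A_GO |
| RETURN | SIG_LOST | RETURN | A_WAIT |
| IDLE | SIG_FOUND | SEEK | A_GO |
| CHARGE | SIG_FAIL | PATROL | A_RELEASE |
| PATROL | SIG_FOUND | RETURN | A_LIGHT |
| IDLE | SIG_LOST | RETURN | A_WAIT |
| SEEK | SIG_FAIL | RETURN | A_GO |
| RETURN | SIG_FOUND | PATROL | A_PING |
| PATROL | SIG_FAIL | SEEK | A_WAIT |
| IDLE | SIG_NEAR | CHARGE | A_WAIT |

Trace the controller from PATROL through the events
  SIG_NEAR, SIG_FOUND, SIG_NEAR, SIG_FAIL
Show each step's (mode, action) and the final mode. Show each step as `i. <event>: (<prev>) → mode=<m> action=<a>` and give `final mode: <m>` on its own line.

1. SIG_NEAR: (PATROL) → mode=PATROL action=A_WAIT
2. SIG_FOUND: (PATROL) → mode=RETURN action=A_LIGHT
3. SIG_NEAR: (RETURN) → mode=PATROL action=A_PING
4. SIG_FAIL: (PATROL) → mode=SEEK action=A_WAIT

final mode: SEEK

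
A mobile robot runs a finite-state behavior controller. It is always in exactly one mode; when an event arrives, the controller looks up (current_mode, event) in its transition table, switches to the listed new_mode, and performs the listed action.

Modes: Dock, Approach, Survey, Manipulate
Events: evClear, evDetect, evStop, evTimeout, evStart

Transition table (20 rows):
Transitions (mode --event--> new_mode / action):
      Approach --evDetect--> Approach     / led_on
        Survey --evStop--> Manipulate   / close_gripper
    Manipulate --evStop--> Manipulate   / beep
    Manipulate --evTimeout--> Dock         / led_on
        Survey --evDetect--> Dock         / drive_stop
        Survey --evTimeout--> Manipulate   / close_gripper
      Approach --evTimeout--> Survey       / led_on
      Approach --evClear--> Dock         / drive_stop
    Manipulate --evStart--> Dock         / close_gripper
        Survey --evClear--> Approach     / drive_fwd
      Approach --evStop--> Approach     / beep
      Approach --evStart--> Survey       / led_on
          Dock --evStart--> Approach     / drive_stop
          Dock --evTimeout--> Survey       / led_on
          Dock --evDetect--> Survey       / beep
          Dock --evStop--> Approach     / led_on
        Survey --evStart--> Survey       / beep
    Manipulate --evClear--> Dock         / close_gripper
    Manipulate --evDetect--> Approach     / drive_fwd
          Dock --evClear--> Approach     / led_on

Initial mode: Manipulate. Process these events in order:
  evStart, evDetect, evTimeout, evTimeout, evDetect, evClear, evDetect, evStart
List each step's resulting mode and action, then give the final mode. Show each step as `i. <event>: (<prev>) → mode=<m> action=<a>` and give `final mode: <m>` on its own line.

1. evStart: (Manipulate) → mode=Dock action=close_gripper
2. evDetect: (Dock) → mode=Survey action=beep
3. evTimeout: (Survey) → mode=Manipulate action=close_gripper
4. evTimeout: (Manipulate) → mode=Dock action=led_on
5. evDetect: (Dock) → mode=Survey action=beep
6. evClear: (Survey) → mode=Approach action=drive_fwd
7. evDetect: (Approach) → mode=Approach action=led_on
8. evStart: (Approach) → mode=Survey action=led_on

final mode: Survey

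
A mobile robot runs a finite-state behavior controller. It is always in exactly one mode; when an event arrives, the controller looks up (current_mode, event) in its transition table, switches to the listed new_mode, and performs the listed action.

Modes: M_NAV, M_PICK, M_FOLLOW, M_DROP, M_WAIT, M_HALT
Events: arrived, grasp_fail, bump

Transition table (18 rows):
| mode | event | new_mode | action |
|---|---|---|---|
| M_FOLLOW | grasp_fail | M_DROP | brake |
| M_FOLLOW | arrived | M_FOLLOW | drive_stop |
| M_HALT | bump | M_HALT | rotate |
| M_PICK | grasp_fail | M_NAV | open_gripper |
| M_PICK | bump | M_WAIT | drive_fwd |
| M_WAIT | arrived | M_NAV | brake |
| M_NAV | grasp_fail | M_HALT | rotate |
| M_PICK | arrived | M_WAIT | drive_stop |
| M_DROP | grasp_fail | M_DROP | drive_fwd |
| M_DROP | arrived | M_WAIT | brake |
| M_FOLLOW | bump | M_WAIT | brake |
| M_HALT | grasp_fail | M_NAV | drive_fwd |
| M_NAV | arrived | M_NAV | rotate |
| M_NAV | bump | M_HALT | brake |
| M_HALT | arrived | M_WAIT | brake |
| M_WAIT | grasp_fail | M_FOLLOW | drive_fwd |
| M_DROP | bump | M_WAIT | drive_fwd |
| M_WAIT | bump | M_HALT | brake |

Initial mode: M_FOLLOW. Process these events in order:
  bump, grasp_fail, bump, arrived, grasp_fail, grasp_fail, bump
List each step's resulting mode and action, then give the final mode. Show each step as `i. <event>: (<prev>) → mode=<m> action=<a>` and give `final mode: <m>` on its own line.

final mode: M_HALT

1. bump: (M_FOLLOW) → mode=M_WAIT action=brake
2. grasp_fail: (M_WAIT) → mode=M_FOLLOW action=drive_fwd
3. bump: (M_FOLLOW) → mode=M_WAIT action=brake
4. arrived: (M_WAIT) → mode=M_NAV action=brake
5. grasp_fail: (M_NAV) → mode=M_HALT action=rotate
6. grasp_fail: (M_HALT) → mode=M_NAV action=drive_fwd
7. bump: (M_NAV) → mode=M_HALT action=brake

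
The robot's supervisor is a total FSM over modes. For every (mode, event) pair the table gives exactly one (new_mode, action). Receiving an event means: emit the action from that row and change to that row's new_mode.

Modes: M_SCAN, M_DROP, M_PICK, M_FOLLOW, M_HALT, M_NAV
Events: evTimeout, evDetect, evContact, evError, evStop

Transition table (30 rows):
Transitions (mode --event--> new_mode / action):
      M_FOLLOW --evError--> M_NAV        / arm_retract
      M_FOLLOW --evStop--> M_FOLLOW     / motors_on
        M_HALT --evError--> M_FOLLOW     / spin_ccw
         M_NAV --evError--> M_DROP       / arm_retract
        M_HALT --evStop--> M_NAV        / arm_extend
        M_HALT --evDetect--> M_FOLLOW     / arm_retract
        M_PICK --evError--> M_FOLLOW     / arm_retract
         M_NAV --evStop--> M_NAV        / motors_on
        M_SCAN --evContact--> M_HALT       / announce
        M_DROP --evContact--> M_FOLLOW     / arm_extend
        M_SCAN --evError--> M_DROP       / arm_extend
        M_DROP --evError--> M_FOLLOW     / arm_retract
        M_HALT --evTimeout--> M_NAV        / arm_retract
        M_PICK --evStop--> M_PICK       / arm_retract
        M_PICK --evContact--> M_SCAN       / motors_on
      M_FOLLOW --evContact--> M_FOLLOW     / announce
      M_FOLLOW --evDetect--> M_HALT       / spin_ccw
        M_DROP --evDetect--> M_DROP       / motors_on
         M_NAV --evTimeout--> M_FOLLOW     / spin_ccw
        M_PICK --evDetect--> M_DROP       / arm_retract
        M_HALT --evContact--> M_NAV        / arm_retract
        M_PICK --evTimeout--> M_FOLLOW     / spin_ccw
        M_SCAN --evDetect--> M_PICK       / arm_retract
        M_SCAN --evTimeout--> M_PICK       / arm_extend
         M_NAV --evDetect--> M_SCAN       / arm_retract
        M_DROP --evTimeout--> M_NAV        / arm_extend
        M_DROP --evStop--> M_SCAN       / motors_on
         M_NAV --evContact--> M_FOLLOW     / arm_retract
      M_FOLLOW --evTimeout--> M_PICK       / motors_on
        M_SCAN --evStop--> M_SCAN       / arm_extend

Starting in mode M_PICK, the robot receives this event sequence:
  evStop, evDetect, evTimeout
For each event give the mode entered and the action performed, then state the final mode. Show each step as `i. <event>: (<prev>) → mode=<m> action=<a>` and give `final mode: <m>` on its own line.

final mode: M_NAV

1. evStop: (M_PICK) → mode=M_PICK action=arm_retract
2. evDetect: (M_PICK) → mode=M_DROP action=arm_retract
3. evTimeout: (M_DROP) → mode=M_NAV action=arm_extend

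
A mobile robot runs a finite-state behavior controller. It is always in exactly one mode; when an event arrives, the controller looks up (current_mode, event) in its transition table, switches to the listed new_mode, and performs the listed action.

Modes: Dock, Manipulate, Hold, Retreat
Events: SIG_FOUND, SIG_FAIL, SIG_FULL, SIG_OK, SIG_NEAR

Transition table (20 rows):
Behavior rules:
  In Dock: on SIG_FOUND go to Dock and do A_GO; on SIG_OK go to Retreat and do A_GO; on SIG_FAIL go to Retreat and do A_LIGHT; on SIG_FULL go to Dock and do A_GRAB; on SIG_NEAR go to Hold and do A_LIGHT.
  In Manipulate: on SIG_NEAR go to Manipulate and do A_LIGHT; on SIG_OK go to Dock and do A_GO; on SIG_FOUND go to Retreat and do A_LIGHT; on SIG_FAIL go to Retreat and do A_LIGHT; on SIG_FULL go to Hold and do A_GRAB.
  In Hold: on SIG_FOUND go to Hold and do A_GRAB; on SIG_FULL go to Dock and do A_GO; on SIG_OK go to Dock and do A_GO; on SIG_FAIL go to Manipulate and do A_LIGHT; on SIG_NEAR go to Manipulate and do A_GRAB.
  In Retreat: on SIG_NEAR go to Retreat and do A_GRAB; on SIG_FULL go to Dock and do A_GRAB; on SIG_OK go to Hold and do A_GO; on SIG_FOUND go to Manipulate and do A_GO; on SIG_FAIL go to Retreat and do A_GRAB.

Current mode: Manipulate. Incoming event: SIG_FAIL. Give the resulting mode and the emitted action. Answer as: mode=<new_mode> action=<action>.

current mode = Manipulate; filter table to that mode:
  (Manipulate, SIG_NEAR) → (Manipulate, A_LIGHT)
  (Manipulate, SIG_OK) → (Dock, A_GO)
  (Manipulate, SIG_FOUND) → (Retreat, A_LIGHT)
  (Manipulate, SIG_FAIL) → (Retreat, A_LIGHT)  ← event matches
  (Manipulate, SIG_FULL) → (Hold, A_GRAB)
event = SIG_FAIL selects (Retreat, A_LIGHT)

mode=Retreat action=A_LIGHT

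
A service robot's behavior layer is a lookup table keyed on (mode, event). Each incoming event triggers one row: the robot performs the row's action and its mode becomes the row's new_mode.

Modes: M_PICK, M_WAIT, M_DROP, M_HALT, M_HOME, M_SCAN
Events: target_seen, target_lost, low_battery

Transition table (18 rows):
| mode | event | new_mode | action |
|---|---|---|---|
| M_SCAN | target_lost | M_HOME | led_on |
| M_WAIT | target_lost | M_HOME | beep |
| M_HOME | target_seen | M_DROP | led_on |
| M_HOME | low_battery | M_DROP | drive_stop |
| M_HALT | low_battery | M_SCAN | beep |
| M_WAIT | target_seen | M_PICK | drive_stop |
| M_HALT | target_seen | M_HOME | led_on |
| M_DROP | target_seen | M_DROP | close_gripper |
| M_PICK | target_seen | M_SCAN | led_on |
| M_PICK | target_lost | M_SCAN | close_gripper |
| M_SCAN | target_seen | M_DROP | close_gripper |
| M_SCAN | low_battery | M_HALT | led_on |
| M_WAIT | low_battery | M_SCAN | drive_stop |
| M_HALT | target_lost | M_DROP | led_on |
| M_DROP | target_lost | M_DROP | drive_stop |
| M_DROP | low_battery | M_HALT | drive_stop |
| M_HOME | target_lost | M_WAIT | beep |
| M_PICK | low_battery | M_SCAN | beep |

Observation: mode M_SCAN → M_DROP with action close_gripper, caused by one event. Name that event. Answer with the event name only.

target_seen

try target_seen: (M_SCAN, target_seen) → (M_DROP, close_gripper)  ← matches
try target_lost: (M_SCAN, target_lost) → (M_HOME, led_on)
try low_battery: (M_SCAN, low_battery) → (M_HALT, led_on)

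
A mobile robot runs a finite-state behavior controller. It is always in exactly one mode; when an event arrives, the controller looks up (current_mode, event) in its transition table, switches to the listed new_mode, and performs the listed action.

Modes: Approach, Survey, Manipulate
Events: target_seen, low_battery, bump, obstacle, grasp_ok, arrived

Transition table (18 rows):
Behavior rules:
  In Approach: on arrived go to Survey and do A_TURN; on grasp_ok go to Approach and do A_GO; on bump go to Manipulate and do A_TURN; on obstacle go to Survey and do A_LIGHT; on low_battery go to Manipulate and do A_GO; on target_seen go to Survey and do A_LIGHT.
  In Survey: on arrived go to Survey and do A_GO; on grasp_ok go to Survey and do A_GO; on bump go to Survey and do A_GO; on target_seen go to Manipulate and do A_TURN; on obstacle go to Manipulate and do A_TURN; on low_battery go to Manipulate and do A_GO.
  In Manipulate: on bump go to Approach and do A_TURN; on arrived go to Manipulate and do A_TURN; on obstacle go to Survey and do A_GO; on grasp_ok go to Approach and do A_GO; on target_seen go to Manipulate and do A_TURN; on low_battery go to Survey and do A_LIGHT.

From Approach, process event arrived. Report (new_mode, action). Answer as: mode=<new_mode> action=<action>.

mode=Survey action=A_TURN

current mode = Approach; filter table to that mode:
  (Approach, arrived) → (Survey, A_TURN)  ← event matches
  (Approach, grasp_ok) → (Approach, A_GO)
  (Approach, bump) → (Manipulate, A_TURN)
  (Approach, obstacle) → (Survey, A_LIGHT)
  (Approach, low_battery) → (Manipulate, A_GO)
  (Approach, target_seen) → (Survey, A_LIGHT)
event = arrived selects (Survey, A_TURN)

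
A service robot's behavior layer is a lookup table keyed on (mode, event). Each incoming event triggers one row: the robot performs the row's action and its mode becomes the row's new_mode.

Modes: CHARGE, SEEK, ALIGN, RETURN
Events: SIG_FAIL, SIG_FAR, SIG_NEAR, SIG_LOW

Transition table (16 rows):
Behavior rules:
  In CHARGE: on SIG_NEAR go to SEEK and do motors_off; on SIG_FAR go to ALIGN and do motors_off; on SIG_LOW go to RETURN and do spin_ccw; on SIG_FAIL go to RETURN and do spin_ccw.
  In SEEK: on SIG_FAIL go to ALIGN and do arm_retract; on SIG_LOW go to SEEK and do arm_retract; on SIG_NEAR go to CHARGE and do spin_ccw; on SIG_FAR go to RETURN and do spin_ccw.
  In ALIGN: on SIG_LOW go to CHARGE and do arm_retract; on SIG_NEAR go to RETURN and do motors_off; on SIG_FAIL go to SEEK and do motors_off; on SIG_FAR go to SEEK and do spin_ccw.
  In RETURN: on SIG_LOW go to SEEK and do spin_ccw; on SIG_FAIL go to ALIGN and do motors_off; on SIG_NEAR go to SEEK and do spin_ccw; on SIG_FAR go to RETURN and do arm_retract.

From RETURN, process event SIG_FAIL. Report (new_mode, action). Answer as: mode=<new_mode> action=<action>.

mode=ALIGN action=motors_off

current mode = RETURN; filter table to that mode:
  (RETURN, SIG_LOW) → (SEEK, spin_ccw)
  (RETURN, SIG_FAIL) → (ALIGN, motors_off)  ← event matches
  (RETURN, SIG_NEAR) → (SEEK, spin_ccw)
  (RETURN, SIG_FAR) → (RETURN, arm_retract)
event = SIG_FAIL selects (ALIGN, motors_off)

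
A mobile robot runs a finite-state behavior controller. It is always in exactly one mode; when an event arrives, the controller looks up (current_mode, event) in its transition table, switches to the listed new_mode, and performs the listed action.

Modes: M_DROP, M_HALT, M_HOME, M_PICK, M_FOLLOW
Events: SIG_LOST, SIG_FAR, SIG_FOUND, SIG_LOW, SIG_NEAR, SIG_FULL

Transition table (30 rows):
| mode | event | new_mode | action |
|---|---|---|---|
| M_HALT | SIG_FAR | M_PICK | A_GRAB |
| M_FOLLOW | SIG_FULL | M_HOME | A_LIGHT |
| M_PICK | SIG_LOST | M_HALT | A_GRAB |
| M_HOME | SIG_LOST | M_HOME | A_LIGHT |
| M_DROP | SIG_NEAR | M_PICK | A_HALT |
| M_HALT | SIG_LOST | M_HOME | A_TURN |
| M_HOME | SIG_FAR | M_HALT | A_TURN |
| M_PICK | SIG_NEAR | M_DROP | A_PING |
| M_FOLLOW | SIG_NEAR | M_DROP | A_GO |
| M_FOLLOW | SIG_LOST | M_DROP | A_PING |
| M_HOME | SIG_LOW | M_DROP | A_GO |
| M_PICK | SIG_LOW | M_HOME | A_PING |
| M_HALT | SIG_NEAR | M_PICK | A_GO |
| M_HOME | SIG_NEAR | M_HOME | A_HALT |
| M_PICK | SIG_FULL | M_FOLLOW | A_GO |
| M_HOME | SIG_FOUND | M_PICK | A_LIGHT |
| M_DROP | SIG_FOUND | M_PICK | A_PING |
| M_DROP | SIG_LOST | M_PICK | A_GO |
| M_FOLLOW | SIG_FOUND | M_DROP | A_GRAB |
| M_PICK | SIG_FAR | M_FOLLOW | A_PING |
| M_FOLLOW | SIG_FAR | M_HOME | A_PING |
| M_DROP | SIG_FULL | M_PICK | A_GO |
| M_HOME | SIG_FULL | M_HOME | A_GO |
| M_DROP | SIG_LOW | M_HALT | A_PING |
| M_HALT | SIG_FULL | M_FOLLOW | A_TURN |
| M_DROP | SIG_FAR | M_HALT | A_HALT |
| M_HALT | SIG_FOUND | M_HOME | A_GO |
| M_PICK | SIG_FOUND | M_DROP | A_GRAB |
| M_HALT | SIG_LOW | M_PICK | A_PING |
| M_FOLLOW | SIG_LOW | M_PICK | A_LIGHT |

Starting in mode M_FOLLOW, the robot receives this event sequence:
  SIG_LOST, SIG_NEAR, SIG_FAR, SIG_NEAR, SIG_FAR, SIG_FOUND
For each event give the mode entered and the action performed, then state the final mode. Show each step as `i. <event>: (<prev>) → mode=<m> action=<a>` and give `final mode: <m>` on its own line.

final mode: M_HOME

1. SIG_LOST: (M_FOLLOW) → mode=M_DROP action=A_PING
2. SIG_NEAR: (M_DROP) → mode=M_PICK action=A_HALT
3. SIG_FAR: (M_PICK) → mode=M_FOLLOW action=A_PING
4. SIG_NEAR: (M_FOLLOW) → mode=M_DROP action=A_GO
5. SIG_FAR: (M_DROP) → mode=M_HALT action=A_HALT
6. SIG_FOUND: (M_HALT) → mode=M_HOME action=A_GO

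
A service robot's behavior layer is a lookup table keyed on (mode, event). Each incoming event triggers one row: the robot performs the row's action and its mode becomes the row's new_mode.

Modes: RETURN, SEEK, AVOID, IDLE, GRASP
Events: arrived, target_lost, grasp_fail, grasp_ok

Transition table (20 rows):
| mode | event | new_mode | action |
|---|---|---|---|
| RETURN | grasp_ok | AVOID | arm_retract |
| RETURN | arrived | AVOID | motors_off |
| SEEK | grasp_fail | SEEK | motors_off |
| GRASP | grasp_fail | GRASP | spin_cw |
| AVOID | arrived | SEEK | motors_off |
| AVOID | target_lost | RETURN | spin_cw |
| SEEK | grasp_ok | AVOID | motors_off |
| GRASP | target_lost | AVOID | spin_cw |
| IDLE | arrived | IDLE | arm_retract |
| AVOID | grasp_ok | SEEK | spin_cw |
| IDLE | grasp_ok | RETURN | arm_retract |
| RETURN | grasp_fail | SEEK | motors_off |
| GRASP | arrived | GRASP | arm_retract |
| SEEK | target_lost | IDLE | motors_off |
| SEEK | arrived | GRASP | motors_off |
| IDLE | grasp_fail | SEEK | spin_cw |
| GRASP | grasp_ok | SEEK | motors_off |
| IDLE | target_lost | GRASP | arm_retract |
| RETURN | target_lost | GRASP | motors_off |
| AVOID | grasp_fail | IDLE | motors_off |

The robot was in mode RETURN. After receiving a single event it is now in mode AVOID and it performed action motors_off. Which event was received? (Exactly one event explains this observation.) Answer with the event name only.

try arrived: (RETURN, arrived) → (AVOID, motors_off)  ← matches
try target_lost: (RETURN, target_lost) → (GRASP, motors_off)
try grasp_fail: (RETURN, grasp_fail) → (SEEK, motors_off)
try grasp_ok: (RETURN, grasp_ok) → (AVOID, arm_retract)

arrived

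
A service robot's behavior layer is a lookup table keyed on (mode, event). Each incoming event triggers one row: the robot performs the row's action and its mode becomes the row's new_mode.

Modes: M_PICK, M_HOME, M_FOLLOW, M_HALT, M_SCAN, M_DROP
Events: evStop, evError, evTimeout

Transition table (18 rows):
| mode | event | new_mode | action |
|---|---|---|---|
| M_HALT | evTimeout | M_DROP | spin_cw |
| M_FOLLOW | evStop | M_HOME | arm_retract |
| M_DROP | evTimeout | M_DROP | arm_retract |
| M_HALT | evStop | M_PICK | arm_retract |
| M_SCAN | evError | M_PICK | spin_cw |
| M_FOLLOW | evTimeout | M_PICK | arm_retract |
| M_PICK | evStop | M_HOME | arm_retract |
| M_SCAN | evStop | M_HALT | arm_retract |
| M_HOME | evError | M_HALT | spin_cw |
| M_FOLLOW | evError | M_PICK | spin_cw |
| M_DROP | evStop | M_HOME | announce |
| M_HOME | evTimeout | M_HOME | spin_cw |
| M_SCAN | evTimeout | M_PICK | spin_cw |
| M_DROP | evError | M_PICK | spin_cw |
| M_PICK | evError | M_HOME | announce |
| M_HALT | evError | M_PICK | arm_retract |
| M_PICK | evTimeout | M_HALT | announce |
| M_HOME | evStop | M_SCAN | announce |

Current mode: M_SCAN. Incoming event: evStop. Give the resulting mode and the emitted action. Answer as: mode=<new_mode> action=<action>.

current mode = M_SCAN; filter table to that mode:
  (M_SCAN, evError) → (M_PICK, spin_cw)
  (M_SCAN, evStop) → (M_HALT, arm_retract)  ← event matches
  (M_SCAN, evTimeout) → (M_PICK, spin_cw)
event = evStop selects (M_HALT, arm_retract)

mode=M_HALT action=arm_retract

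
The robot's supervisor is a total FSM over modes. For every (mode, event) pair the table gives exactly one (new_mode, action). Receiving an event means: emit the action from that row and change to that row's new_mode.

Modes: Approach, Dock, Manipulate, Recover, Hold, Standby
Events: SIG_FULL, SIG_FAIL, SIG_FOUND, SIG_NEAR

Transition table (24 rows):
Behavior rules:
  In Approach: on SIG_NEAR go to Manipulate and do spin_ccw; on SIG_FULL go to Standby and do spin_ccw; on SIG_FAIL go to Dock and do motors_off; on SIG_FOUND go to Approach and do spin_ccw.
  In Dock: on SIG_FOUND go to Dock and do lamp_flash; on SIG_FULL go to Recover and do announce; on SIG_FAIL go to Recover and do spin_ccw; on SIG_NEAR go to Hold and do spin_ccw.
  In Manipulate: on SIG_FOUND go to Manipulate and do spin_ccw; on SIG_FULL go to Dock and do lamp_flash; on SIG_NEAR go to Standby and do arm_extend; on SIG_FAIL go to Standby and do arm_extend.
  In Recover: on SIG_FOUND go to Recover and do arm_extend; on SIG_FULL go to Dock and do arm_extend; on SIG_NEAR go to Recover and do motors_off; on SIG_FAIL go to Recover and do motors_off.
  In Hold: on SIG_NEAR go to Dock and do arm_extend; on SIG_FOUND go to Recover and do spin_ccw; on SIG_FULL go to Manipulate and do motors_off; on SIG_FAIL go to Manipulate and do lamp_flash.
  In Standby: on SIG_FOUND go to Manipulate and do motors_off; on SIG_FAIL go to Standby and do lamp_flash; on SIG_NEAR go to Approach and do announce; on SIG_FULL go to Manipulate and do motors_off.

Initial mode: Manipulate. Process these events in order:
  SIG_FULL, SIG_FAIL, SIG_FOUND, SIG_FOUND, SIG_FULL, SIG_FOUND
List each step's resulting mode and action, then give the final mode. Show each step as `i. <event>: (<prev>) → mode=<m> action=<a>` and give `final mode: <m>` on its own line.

final mode: Dock

1. SIG_FULL: (Manipulate) → mode=Dock action=lamp_flash
2. SIG_FAIL: (Dock) → mode=Recover action=spin_ccw
3. SIG_FOUND: (Recover) → mode=Recover action=arm_extend
4. SIG_FOUND: (Recover) → mode=Recover action=arm_extend
5. SIG_FULL: (Recover) → mode=Dock action=arm_extend
6. SIG_FOUND: (Dock) → mode=Dock action=lamp_flash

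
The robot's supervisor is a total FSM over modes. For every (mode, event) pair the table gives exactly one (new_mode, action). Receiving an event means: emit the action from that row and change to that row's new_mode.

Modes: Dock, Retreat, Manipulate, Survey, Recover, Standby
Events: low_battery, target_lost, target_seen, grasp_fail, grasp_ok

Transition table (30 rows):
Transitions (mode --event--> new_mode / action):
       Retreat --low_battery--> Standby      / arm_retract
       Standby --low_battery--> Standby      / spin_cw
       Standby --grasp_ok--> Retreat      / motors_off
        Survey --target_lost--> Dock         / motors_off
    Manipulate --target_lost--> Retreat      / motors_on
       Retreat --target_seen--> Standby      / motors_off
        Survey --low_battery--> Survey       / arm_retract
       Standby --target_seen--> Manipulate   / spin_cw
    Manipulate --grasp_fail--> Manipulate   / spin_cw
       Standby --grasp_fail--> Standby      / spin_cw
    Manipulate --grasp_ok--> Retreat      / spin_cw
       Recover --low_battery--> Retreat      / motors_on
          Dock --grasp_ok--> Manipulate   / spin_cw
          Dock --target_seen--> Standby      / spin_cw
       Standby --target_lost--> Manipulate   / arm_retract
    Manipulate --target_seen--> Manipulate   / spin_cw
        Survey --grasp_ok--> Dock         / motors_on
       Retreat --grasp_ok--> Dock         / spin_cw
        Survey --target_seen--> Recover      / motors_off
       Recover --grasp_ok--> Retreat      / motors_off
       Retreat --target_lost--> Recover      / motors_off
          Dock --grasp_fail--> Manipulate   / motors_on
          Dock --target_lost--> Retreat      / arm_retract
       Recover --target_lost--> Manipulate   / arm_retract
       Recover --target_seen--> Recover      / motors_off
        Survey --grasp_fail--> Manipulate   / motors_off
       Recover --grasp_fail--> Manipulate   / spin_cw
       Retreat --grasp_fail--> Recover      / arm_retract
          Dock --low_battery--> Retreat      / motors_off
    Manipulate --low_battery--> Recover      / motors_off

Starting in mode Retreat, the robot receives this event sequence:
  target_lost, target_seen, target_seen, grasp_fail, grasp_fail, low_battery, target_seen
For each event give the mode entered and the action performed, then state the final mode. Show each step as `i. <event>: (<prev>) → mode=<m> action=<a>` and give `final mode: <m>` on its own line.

1. target_lost: (Retreat) → mode=Recover action=motors_off
2. target_seen: (Recover) → mode=Recover action=motors_off
3. target_seen: (Recover) → mode=Recover action=motors_off
4. grasp_fail: (Recover) → mode=Manipulate action=spin_cw
5. grasp_fail: (Manipulate) → mode=Manipulate action=spin_cw
6. low_battery: (Manipulate) → mode=Recover action=motors_off
7. target_seen: (Recover) → mode=Recover action=motors_off

final mode: Recover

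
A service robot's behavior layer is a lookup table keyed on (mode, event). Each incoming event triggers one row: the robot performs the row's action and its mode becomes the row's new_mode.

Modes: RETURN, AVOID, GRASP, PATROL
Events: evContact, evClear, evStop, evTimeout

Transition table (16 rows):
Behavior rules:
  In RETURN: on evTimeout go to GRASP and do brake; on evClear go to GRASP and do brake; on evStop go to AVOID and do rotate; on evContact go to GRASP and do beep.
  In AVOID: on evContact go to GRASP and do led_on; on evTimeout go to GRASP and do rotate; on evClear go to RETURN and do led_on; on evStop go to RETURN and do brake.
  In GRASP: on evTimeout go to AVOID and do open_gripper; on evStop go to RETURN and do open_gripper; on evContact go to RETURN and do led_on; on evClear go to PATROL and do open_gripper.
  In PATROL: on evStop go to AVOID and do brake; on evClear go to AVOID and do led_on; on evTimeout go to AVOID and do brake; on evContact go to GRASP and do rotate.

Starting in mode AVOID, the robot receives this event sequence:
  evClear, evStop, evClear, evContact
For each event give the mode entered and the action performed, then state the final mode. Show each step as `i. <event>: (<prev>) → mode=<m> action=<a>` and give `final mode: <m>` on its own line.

1. evClear: (AVOID) → mode=RETURN action=led_on
2. evStop: (RETURN) → mode=AVOID action=rotate
3. evClear: (AVOID) → mode=RETURN action=led_on
4. evContact: (RETURN) → mode=GRASP action=beep

final mode: GRASP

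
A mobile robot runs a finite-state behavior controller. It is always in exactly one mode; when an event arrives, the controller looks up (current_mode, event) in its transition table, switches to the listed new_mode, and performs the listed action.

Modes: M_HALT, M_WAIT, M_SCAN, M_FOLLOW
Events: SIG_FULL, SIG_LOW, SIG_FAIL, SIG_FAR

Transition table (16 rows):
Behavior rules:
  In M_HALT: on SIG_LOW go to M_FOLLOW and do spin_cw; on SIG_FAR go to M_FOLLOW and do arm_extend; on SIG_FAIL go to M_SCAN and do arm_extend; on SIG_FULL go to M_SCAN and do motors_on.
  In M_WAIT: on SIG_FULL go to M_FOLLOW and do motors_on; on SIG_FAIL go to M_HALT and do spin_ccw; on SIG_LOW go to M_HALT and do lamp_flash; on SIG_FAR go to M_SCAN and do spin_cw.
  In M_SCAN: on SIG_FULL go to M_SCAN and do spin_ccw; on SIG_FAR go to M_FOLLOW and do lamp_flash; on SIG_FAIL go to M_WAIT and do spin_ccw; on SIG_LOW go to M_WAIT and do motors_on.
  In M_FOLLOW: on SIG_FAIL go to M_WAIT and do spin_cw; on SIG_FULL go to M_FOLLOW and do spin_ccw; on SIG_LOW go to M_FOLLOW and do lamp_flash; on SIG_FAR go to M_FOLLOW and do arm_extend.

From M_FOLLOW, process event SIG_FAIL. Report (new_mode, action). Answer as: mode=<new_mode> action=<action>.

current mode = M_FOLLOW; filter table to that mode:
  (M_FOLLOW, SIG_FAIL) → (M_WAIT, spin_cw)  ← event matches
  (M_FOLLOW, SIG_FULL) → (M_FOLLOW, spin_ccw)
  (M_FOLLOW, SIG_LOW) → (M_FOLLOW, lamp_flash)
  (M_FOLLOW, SIG_FAR) → (M_FOLLOW, arm_extend)
event = SIG_FAIL selects (M_WAIT, spin_cw)

mode=M_WAIT action=spin_cw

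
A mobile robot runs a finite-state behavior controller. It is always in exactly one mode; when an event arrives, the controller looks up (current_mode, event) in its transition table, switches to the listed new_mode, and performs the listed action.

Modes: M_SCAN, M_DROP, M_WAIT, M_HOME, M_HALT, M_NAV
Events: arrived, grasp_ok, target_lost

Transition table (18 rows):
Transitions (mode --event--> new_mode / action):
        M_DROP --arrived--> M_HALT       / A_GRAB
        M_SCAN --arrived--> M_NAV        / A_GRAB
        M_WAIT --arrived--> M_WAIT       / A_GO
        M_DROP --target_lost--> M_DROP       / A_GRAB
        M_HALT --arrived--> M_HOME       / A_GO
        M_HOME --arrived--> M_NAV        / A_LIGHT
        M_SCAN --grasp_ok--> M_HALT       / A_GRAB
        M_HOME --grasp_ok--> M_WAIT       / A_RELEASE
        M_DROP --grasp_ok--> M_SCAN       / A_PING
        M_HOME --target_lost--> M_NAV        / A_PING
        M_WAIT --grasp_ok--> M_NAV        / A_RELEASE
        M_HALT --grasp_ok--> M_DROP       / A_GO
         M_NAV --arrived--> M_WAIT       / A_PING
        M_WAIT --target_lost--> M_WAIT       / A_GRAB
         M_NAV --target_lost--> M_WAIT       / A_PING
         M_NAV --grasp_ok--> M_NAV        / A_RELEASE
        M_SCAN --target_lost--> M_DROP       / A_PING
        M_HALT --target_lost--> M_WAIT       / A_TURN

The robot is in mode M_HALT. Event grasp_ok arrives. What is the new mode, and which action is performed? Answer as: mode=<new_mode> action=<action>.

mode=M_DROP action=A_GO

current mode = M_HALT; filter table to that mode:
  (M_HALT, arrived) → (M_HOME, A_GO)
  (M_HALT, grasp_ok) → (M_DROP, A_GO)  ← event matches
  (M_HALT, target_lost) → (M_WAIT, A_TURN)
event = grasp_ok selects (M_DROP, A_GO)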